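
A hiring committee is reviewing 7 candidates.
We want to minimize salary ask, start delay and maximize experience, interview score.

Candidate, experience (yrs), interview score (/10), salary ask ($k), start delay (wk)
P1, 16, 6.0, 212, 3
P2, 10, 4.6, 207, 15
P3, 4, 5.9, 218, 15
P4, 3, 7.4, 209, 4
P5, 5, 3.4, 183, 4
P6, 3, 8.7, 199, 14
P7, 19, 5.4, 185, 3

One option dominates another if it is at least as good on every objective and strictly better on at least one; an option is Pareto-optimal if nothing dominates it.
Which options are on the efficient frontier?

P1, P4, P5, P6, P7

P1: not dominated.
P2: dominated by P7 (experience 19≥10, interview score 5.4≥4.6, salary ask 185≤207, start delay 3≤15).
P3: dominated by P1 (experience 16≥4, interview score 6.0≥5.9, salary ask 212≤218, start delay 3≤15).
P4: not dominated.
P5: not dominated (best salary ask).
P6: not dominated (best interview score).
P7: not dominated (best experience).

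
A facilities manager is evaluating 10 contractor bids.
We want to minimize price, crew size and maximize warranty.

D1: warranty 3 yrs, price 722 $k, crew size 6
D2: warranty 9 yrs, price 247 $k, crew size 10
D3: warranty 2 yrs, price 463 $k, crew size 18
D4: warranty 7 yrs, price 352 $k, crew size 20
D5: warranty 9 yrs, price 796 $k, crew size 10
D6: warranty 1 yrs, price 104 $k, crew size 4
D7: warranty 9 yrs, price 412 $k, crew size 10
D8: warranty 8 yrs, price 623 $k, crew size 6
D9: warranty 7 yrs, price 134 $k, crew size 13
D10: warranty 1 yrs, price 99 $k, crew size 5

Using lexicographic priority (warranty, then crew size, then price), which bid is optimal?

First maximize warranty: best is 9, kept {D2, D5, D7}.
Then minimize crew size: best is 10, kept {D2, D5, D7}.
Then minimize price: best is 247, kept {D2}.

D2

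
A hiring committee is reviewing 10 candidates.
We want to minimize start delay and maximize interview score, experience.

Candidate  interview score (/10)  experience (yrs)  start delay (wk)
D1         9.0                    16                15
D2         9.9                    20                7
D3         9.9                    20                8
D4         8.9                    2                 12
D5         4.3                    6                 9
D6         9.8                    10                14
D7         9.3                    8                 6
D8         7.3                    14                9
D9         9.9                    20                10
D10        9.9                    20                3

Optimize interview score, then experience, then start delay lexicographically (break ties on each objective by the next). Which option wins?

D10

First maximize interview score: best is 9.9, kept {D2, D3, D9, D10}.
Then maximize experience: best is 20, kept {D2, D3, D9, D10}.
Then minimize start delay: best is 3, kept {D10}.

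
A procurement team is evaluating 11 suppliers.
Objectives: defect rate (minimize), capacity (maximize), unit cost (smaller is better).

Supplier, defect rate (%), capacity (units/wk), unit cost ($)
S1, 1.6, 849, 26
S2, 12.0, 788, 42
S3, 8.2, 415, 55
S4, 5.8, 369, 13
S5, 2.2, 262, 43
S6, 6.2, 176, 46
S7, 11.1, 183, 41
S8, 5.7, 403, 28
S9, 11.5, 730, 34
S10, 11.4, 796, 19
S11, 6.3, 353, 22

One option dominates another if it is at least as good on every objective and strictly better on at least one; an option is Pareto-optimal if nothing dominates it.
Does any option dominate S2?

S1 vs S2: defect rate 1.6≤12.0, capacity 849≥788, unit cost 26≤42 — S1 is at least as good on every objective and strictly better on at least one, so S1 dominates S2.

Yes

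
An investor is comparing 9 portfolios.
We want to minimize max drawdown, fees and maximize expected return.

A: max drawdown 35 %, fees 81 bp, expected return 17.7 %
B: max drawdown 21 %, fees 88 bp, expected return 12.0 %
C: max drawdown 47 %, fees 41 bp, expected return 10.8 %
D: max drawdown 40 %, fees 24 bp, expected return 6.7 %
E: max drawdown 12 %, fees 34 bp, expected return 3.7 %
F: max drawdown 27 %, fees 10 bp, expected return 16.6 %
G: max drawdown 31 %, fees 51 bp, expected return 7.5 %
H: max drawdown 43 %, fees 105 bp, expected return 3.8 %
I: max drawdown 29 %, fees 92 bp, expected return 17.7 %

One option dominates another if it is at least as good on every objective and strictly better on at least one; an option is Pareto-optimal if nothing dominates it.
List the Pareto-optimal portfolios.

A: not dominated.
B: not dominated.
C: dominated by F (max drawdown 27≤47, fees 10≤41, expected return 16.6≥10.8).
D: dominated by F (max drawdown 27≤40, fees 10≤24, expected return 16.6≥6.7).
E: not dominated (best max drawdown).
F: not dominated (best fees).
G: dominated by F (max drawdown 27≤31, fees 10≤51, expected return 16.6≥7.5).
H: dominated by A (max drawdown 35≤43, fees 81≤105, expected return 17.7≥3.8).
I: not dominated.

A, B, E, F, I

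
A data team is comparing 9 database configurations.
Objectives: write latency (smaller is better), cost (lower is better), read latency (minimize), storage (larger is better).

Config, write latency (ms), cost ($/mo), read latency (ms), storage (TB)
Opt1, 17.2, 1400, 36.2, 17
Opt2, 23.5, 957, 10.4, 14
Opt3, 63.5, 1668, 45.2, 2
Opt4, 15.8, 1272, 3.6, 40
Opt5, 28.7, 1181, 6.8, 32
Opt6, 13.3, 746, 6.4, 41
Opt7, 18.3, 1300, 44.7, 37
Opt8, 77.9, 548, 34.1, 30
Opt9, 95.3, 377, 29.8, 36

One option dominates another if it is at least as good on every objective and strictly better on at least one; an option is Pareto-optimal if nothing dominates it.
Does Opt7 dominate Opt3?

Opt7 vs Opt3: write latency 18.3≤63.5, cost 1300≤1668, read latency 44.7≤45.2, storage 37≥2 — Opt7 is at least as good on every objective with at least one strict improvement.

Yes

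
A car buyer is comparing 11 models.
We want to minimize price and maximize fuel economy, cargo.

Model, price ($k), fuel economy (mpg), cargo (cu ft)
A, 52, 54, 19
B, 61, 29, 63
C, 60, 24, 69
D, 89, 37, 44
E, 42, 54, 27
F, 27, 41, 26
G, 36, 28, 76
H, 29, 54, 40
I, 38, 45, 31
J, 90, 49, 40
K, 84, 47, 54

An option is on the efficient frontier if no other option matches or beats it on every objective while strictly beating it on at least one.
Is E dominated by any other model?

H vs E: price 29≤42, fuel economy 54≥54, cargo 40≥27 — H is at least as good on every objective and strictly better on at least one, so H dominates E.

Yes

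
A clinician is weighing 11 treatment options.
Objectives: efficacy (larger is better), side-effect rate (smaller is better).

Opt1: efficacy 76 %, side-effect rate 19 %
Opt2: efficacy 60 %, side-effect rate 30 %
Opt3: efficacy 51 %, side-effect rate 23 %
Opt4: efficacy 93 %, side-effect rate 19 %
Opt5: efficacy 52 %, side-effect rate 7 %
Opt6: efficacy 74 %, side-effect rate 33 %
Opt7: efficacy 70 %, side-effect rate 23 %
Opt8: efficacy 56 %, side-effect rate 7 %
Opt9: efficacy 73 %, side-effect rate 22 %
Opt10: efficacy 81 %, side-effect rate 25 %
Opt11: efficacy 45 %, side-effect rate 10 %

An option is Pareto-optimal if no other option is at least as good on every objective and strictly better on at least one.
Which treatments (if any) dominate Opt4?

none

Opt1: worse on efficacy (76 vs 93).
Opt2: worse on efficacy (60 vs 93).
Opt3: worse on efficacy (51 vs 93).
Opt5: worse on efficacy (52 vs 93).
Opt6: worse on efficacy (74 vs 93).
Opt7: worse on efficacy (70 vs 93).
Opt8: worse on efficacy (56 vs 93).
Opt9: worse on efficacy (73 vs 93).
Opt10: worse on efficacy (81 vs 93).
Opt11: worse on efficacy (45 vs 93).
No option dominates Opt4.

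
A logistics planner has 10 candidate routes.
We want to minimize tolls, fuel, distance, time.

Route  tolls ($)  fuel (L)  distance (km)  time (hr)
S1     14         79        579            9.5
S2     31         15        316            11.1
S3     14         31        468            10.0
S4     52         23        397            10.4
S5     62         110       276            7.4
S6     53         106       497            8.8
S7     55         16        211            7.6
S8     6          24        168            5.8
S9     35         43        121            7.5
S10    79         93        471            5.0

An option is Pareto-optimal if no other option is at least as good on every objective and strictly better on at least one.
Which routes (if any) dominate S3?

S8

S8: tolls 6≤14, fuel 24≤31, distance 168≤468, time 5.8≤10.0 — dominates S3.
Others (S1, S2, S4, S5, S6, S7, S9, S10) are each worse than S3 on at least one objective.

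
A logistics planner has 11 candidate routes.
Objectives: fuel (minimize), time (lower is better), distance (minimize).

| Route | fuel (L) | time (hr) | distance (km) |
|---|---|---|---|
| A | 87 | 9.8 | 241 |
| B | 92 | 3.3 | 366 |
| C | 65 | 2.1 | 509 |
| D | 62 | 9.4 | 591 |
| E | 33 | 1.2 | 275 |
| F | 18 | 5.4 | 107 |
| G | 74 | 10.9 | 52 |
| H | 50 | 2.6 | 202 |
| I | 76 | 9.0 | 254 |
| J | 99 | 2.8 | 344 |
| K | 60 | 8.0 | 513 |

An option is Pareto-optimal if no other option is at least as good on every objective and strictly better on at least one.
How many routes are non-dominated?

4

A: dominated by F (fuel 18≤87, time 5.4≤9.8, distance 107≤241).
B: dominated by E (fuel 33≤92, time 1.2≤3.3, distance 275≤366).
C: dominated by E (fuel 33≤65, time 1.2≤2.1, distance 275≤509).
D: dominated by E (fuel 33≤62, time 1.2≤9.4, distance 275≤591).
E: not dominated (best time).
F: not dominated (best fuel).
G: not dominated (best distance).
H: not dominated.
I: dominated by F (fuel 18≤76, time 5.4≤9.0, distance 107≤254).
J: dominated by E (fuel 33≤99, time 1.2≤2.8, distance 275≤344).
K: dominated by E (fuel 33≤60, time 1.2≤8.0, distance 275≤513).
Pareto-optimal: E, F, G, H → 4.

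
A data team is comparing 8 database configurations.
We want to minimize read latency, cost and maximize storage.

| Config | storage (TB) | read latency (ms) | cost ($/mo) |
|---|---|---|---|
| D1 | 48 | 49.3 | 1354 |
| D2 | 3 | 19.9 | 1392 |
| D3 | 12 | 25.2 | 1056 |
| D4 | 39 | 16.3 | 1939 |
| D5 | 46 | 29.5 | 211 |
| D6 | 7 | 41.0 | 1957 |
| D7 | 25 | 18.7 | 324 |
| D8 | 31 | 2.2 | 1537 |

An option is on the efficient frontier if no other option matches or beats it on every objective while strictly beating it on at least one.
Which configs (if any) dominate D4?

none

D1: worse on read latency (49.3 vs 16.3).
D2: worse on storage (3 vs 39).
D3: worse on storage (12 vs 39).
D5: worse on read latency (29.5 vs 16.3).
D6: worse on storage (7 vs 39).
D7: worse on storage (25 vs 39).
D8: worse on storage (31 vs 39).
No option dominates D4.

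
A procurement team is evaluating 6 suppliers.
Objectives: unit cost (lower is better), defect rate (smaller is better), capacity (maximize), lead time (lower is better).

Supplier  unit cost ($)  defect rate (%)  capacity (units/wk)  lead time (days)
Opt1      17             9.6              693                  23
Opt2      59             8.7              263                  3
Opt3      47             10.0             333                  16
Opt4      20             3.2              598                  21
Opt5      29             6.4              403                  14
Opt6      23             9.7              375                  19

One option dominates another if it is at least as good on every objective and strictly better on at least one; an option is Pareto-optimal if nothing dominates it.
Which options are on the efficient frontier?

Opt1, Opt2, Opt4, Opt5, Opt6

Opt1: not dominated (best unit cost).
Opt2: not dominated (best lead time).
Opt3: dominated by Opt5 (unit cost 29≤47, defect rate 6.4≤10.0, capacity 403≥333, lead time 14≤16).
Opt4: not dominated (best defect rate).
Opt5: not dominated.
Opt6: not dominated.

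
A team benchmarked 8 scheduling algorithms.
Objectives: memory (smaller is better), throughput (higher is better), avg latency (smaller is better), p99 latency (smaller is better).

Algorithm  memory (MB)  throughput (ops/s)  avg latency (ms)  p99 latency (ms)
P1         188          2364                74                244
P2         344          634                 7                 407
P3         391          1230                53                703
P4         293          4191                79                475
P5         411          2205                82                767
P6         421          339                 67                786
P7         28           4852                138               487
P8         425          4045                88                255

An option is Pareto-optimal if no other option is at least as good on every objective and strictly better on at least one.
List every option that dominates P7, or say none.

P1: worse on memory (188 vs 28).
P2: worse on memory (344 vs 28).
P3: worse on memory (391 vs 28).
P4: worse on memory (293 vs 28).
P5: worse on memory (411 vs 28).
P6: worse on memory (421 vs 28).
P8: worse on memory (425 vs 28).
No option dominates P7.

none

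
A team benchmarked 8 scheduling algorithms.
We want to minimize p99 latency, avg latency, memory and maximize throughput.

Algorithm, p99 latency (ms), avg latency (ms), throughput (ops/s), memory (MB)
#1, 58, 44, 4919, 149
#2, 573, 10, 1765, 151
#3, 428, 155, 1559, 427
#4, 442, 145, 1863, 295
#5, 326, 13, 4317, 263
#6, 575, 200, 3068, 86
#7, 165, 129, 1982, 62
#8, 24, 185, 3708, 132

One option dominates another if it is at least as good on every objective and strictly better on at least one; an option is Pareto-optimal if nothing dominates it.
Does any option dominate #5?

#1: worse on avg latency (44 vs 13).
#2: worse on p99 latency (573 vs 326).
#3: worse on p99 latency (428 vs 326).
#4: worse on p99 latency (442 vs 326).
#6: worse on p99 latency (575 vs 326).
#7: worse on avg latency (129 vs 13).
#8: worse on avg latency (185 vs 13).
No option is at least as good as #5 on every objective and strictly better on one.

No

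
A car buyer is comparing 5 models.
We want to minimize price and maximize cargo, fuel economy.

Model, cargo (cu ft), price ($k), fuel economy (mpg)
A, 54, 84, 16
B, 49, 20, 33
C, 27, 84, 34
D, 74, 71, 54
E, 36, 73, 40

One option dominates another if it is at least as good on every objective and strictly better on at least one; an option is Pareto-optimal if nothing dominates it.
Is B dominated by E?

E vs B: E is worse on cargo (36 vs 49), so it does not dominate B.

No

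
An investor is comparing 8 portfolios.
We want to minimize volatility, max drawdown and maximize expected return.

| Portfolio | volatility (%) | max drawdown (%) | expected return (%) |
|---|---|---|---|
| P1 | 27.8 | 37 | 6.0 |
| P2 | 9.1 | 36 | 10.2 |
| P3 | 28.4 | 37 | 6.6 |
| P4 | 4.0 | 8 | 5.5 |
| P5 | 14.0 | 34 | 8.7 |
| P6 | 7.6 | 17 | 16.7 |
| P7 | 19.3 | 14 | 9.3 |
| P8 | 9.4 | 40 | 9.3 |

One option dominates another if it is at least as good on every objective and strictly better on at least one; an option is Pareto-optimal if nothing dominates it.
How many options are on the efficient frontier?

P1: dominated by P2 (volatility 9.1≤27.8, max drawdown 36≤37, expected return 10.2≥6.0).
P2: dominated by P6 (volatility 7.6≤9.1, max drawdown 17≤36, expected return 16.7≥10.2).
P3: dominated by P2 (volatility 9.1≤28.4, max drawdown 36≤37, expected return 10.2≥6.6).
P4: not dominated (best volatility).
P5: dominated by P6 (volatility 7.6≤14.0, max drawdown 17≤34, expected return 16.7≥8.7).
P6: not dominated (best expected return).
P7: not dominated.
P8: dominated by P2 (volatility 9.1≤9.4, max drawdown 36≤40, expected return 10.2≥9.3).
Pareto-optimal: P4, P6, P7 → 3.

3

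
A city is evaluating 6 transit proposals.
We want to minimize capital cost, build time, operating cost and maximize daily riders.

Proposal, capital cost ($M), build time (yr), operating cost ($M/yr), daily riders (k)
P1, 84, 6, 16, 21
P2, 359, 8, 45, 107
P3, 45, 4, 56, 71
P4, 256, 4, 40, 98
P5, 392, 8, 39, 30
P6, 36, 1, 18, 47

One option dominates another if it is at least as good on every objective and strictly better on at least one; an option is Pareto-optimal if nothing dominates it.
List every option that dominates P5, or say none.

P6: capital cost 36≤392, build time 1≤8, operating cost 18≤39, daily riders 47≥30 — dominates P5.
Others (P1, P2, P3, P4) are each worse than P5 on at least one objective.

P6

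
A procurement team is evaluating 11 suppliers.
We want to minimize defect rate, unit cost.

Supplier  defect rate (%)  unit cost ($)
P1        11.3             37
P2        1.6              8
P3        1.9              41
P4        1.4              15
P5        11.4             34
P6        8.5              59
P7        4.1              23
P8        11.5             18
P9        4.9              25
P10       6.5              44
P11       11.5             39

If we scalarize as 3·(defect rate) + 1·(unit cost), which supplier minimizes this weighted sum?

P1: 3·11.3 + 1·37 = 70.9
P2: 3·1.6 + 1·8 = 12.8
P3: 3·1.9 + 1·41 = 46.7
P4: 3·1.4 + 1·15 = 19.2
P5: 3·11.4 + 1·34 = 68.2
P6: 3·8.5 + 1·59 = 84.5
P7: 3·4.1 + 1·23 = 35.3
P8: 3·11.5 + 1·18 = 52.5
P9: 3·4.9 + 1·25 = 39.7
P10: 3·6.5 + 1·44 = 63.5
P11: 3·11.5 + 1·39 = 73.5
Lowest: P2 at 12.8.

P2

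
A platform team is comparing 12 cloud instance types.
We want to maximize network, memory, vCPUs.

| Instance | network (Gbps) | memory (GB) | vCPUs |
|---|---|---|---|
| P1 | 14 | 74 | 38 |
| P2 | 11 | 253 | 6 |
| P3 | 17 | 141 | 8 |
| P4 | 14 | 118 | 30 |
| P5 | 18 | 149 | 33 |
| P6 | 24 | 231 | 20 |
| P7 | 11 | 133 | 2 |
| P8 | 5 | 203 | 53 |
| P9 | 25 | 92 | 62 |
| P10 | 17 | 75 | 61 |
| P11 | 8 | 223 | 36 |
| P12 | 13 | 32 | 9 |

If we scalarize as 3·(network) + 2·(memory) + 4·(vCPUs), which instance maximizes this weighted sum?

P1: 3·14 + 2·74 + 4·38 = 342
P2: 3·11 + 2·253 + 4·6 = 563
P3: 3·17 + 2·141 + 4·8 = 365
P4: 3·14 + 2·118 + 4·30 = 398
P5: 3·18 + 2·149 + 4·33 = 484
P6: 3·24 + 2·231 + 4·20 = 614
P7: 3·11 + 2·133 + 4·2 = 307
P8: 3·5 + 2·203 + 4·53 = 633
P9: 3·25 + 2·92 + 4·62 = 507
P10: 3·17 + 2·75 + 4·61 = 445
P11: 3·8 + 2·223 + 4·36 = 614
P12: 3·13 + 2·32 + 4·9 = 139
Highest: P8 at 633.

P8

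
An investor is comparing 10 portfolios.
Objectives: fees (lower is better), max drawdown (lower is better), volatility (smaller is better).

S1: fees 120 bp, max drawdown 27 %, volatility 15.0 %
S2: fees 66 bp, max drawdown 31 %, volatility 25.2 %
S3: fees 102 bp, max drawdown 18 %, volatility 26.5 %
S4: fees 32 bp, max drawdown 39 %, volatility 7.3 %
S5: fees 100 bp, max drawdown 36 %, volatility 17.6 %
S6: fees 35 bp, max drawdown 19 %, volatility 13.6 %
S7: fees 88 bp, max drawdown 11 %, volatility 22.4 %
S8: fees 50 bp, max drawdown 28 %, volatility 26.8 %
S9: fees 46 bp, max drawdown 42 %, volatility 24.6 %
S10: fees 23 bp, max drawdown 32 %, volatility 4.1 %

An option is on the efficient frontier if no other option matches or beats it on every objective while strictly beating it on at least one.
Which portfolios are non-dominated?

S1: dominated by S6 (fees 35≤120, max drawdown 19≤27, volatility 13.6≤15.0).
S2: dominated by S6 (fees 35≤66, max drawdown 19≤31, volatility 13.6≤25.2).
S3: dominated by S7 (fees 88≤102, max drawdown 11≤18, volatility 22.4≤26.5).
S4: dominated by S10 (fees 23≤32, max drawdown 32≤39, volatility 4.1≤7.3).
S5: dominated by S6 (fees 35≤100, max drawdown 19≤36, volatility 13.6≤17.6).
S6: not dominated.
S7: not dominated (best max drawdown).
S8: dominated by S6 (fees 35≤50, max drawdown 19≤28, volatility 13.6≤26.8).
S9: dominated by S4 (fees 32≤46, max drawdown 39≤42, volatility 7.3≤24.6).
S10: not dominated (best fees).

S6, S7, S10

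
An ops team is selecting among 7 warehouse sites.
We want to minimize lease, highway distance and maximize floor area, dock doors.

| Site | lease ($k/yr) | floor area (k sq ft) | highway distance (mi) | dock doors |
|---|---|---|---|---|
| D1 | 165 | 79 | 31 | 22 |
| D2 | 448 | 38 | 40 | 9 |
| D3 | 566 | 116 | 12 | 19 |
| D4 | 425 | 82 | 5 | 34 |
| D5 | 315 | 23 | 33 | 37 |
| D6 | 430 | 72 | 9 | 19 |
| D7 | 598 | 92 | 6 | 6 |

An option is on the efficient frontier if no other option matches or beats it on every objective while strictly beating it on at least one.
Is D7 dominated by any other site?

No

D1: worse on floor area (79 vs 92).
D2: worse on floor area (38 vs 92).
D3: worse on highway distance (12 vs 6).
D4: worse on floor area (82 vs 92).
D5: worse on floor area (23 vs 92).
D6: worse on floor area (72 vs 92).
No option is at least as good as D7 on every objective and strictly better on one.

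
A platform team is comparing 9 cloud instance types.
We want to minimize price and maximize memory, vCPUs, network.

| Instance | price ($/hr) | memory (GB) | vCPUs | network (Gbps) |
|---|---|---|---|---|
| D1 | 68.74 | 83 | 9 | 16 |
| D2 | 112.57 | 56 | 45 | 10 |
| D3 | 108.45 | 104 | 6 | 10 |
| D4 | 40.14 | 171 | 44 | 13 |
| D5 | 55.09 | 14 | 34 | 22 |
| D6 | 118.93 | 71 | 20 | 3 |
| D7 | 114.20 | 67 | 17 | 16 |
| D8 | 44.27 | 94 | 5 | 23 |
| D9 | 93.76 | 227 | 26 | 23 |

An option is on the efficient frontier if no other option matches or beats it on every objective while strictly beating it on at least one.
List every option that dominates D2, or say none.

none

D1: worse on vCPUs (9 vs 45).
D3: worse on vCPUs (6 vs 45).
D4: worse on vCPUs (44 vs 45).
D5: worse on memory (14 vs 56).
D6: worse on price (118.93 vs 112.57).
D7: worse on price (114.20 vs 112.57).
D8: worse on vCPUs (5 vs 45).
D9: worse on vCPUs (26 vs 45).
No option dominates D2.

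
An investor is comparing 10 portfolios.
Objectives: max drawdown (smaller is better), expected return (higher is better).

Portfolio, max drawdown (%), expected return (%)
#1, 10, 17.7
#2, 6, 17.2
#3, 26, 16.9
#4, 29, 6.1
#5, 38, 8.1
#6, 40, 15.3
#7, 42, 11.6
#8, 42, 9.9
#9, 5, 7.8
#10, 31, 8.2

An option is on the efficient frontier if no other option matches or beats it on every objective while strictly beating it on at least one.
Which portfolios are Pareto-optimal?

#1, #2, #9

#1: not dominated (best expected return).
#2: not dominated.
#3: dominated by #1 (max drawdown 10≤26, expected return 17.7≥16.9).
#4: dominated by #1 (max drawdown 10≤29, expected return 17.7≥6.1).
#5: dominated by #1 (max drawdown 10≤38, expected return 17.7≥8.1).
#6: dominated by #1 (max drawdown 10≤40, expected return 17.7≥15.3).
#7: dominated by #1 (max drawdown 10≤42, expected return 17.7≥11.6).
#8: dominated by #1 (max drawdown 10≤42, expected return 17.7≥9.9).
#9: not dominated (best max drawdown).
#10: dominated by #1 (max drawdown 10≤31, expected return 17.7≥8.2).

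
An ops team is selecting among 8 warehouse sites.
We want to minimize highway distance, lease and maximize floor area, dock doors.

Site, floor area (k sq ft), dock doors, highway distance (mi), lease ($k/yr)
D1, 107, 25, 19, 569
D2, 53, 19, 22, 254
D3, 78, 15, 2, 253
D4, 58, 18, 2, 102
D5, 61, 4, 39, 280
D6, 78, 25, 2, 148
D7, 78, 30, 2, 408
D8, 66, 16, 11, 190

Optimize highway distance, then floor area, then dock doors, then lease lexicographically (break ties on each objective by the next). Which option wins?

D7

First minimize highway distance: best is 2, kept {D3, D4, D6, D7}.
Then maximize floor area: best is 78, kept {D3, D6, D7}.
Then maximize dock doors: best is 30, kept {D7}.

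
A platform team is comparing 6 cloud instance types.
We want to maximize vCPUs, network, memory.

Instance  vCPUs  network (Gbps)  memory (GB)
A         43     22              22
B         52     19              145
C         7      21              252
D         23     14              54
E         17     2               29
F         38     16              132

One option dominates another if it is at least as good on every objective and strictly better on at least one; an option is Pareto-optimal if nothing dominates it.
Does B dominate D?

B vs D: vCPUs 52≥23, network 19≥14, memory 145≥54 — B is at least as good on every objective with at least one strict improvement.

Yes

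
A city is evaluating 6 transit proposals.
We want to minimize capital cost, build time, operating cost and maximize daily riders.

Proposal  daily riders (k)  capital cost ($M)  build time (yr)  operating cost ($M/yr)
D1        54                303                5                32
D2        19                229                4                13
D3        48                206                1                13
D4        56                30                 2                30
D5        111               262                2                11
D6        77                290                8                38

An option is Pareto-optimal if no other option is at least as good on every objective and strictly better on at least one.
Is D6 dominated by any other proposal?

Yes

D5 vs D6: daily riders 111≥77, capital cost 262≤290, build time 2≤8, operating cost 11≤38 — D5 is at least as good on every objective and strictly better on at least one, so D5 dominates D6.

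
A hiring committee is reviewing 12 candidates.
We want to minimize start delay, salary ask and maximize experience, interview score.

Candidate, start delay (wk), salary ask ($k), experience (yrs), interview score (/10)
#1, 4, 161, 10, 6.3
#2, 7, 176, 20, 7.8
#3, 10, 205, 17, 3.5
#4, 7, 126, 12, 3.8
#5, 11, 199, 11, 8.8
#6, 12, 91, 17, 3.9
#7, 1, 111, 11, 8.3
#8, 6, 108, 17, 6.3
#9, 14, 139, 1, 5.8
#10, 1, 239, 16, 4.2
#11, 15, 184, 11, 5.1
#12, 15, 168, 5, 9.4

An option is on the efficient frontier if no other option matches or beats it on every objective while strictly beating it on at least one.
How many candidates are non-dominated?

#1: dominated by #7 (start delay 1≤4, salary ask 111≤161, experience 11≥10, interview score 8.3≥6.3).
#2: not dominated (best experience).
#3: dominated by #2 (start delay 7≤10, salary ask 176≤205, experience 20≥17, interview score 7.8≥3.5).
#4: dominated by #8 (start delay 6≤7, salary ask 108≤126, experience 17≥12, interview score 6.3≥3.8).
#5: not dominated.
#6: not dominated (best salary ask).
#7: not dominated.
#8: not dominated.
#9: dominated by #7 (start delay 1≤14, salary ask 111≤139, experience 11≥1, interview score 8.3≥5.8).
#10: not dominated.
#11: dominated by #2 (start delay 7≤15, salary ask 176≤184, experience 20≥11, interview score 7.8≥5.1).
#12: not dominated (best interview score).
Pareto-optimal: #2, #5, #6, #7, #8, #10, #12 → 7.

7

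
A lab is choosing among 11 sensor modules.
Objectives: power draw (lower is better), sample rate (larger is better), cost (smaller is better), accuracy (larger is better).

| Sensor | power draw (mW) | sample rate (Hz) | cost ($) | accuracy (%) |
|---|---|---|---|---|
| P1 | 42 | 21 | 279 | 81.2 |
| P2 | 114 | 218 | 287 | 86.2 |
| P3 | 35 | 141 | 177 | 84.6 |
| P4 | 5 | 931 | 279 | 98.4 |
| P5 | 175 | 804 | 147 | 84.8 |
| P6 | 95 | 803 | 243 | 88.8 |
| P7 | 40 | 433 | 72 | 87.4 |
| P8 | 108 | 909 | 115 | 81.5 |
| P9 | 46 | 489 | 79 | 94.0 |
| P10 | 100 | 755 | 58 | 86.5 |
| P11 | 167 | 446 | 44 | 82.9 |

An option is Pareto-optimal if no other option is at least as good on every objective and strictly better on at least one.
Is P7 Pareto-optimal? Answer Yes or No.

P1: worse on power draw (42 vs 40).
P2: worse on power draw (114 vs 40).
P3: worse on sample rate (141 vs 433).
P4: worse on cost (279 vs 72).
P5: worse on power draw (175 vs 40).
P6: worse on power draw (95 vs 40).
P8: worse on power draw (108 vs 40).
P9: worse on power draw (46 vs 40).
P10: worse on power draw (100 vs 40).
P11: worse on power draw (167 vs 40).
No option is at least as good as P7 on every objective and strictly better on one.

Yes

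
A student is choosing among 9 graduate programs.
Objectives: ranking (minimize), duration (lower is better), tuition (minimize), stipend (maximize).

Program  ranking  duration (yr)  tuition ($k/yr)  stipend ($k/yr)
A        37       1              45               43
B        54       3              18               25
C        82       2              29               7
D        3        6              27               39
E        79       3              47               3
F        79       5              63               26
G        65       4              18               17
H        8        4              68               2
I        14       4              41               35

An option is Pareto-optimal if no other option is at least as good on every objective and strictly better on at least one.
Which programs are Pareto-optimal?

A: not dominated (best duration).
B: not dominated.
C: not dominated.
D: not dominated (best ranking).
E: dominated by A (ranking 37≤79, duration 1≤3, tuition 45≤47, stipend 43≥3).
F: dominated by A (ranking 37≤79, duration 1≤5, tuition 45≤63, stipend 43≥26).
G: dominated by B (ranking 54≤65, duration 3≤4, tuition 18≤18, stipend 25≥17).
H: not dominated.
I: not dominated.

A, B, C, D, H, I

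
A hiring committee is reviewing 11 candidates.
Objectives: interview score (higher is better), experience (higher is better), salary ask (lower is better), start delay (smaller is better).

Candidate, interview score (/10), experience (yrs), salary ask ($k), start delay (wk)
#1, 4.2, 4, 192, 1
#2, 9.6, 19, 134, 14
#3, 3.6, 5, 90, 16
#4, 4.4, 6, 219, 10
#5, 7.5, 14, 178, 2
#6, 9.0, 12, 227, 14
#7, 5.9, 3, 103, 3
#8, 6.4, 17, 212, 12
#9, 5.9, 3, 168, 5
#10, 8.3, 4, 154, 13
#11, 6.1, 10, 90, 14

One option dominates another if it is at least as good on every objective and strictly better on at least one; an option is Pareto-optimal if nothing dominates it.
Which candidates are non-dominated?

#1: not dominated (best start delay).
#2: not dominated (best interview score).
#3: dominated by #11 (interview score 6.1≥3.6, experience 10≥5, salary ask 90≤90, start delay 14≤16).
#4: dominated by #5 (interview score 7.5≥4.4, experience 14≥6, salary ask 178≤219, start delay 2≤10).
#5: not dominated.
#6: dominated by #2 (interview score 9.6≥9.0, experience 19≥12, salary ask 134≤227, start delay 14≤14).
#7: not dominated.
#8: not dominated.
#9: dominated by #7 (interview score 5.9≥5.9, experience 3≥3, salary ask 103≤168, start delay 3≤5).
#10: not dominated.
#11: not dominated.

#1, #2, #5, #7, #8, #10, #11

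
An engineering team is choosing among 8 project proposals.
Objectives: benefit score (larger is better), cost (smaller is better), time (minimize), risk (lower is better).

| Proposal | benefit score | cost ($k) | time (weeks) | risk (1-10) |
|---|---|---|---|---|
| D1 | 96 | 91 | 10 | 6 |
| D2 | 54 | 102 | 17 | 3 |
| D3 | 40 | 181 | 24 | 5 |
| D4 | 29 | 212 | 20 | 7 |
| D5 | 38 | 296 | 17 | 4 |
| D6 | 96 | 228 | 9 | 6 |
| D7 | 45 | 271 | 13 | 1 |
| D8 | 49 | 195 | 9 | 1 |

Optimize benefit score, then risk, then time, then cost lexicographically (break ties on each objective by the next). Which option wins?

First maximize benefit score: best is 96, kept {D1, D6}.
Then minimize risk: best is 6, kept {D1, D6}.
Then minimize time: best is 9, kept {D6}.

D6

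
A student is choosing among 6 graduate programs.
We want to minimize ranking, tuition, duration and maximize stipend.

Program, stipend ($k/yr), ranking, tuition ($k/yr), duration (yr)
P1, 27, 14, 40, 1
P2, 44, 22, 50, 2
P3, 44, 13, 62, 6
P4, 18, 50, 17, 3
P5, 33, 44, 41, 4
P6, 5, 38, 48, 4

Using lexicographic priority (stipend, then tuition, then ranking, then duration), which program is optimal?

P2

First maximize stipend: best is 44, kept {P2, P3}.
Then minimize tuition: best is 50, kept {P2}.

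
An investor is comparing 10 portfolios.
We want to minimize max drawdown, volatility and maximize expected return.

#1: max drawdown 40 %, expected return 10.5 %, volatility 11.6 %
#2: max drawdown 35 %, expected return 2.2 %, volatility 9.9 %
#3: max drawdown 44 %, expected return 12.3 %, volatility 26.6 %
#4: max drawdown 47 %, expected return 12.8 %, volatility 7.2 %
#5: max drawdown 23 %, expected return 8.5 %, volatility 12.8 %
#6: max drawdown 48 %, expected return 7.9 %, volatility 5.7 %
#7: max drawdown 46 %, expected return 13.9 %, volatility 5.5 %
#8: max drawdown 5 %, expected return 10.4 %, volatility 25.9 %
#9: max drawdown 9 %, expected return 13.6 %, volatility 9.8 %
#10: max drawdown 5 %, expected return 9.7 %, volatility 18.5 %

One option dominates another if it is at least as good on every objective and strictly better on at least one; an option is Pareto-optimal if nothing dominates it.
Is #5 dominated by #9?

#9 vs #5: max drawdown 9≤23, expected return 13.6≥8.5, volatility 9.8≤12.8 — #9 is at least as good on every objective with at least one strict improvement.

Yes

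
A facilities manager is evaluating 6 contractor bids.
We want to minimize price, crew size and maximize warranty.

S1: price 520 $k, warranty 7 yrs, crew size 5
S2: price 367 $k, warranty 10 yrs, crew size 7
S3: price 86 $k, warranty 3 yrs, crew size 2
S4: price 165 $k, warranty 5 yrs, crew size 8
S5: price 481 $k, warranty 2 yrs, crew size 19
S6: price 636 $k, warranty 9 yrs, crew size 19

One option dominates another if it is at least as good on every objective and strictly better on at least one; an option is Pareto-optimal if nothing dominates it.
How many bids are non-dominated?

4

S1: not dominated.
S2: not dominated (best warranty).
S3: not dominated (best price).
S4: not dominated.
S5: dominated by S2 (price 367≤481, warranty 10≥2, crew size 7≤19).
S6: dominated by S2 (price 367≤636, warranty 10≥9, crew size 7≤19).
Pareto-optimal: S1, S2, S3, S4 → 4.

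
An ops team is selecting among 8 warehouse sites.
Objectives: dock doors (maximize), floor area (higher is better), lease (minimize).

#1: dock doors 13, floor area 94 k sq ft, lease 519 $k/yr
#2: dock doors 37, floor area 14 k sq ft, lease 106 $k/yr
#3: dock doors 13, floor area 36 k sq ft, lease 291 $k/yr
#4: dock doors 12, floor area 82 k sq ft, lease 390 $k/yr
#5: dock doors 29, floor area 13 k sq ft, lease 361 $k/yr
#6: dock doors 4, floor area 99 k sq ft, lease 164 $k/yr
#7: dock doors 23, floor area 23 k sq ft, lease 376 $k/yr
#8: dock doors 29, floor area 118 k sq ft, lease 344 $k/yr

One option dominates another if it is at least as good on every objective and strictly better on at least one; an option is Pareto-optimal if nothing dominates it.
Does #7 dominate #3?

No

#7 vs #3: #7 is worse on floor area (23 vs 36), so it does not dominate #3.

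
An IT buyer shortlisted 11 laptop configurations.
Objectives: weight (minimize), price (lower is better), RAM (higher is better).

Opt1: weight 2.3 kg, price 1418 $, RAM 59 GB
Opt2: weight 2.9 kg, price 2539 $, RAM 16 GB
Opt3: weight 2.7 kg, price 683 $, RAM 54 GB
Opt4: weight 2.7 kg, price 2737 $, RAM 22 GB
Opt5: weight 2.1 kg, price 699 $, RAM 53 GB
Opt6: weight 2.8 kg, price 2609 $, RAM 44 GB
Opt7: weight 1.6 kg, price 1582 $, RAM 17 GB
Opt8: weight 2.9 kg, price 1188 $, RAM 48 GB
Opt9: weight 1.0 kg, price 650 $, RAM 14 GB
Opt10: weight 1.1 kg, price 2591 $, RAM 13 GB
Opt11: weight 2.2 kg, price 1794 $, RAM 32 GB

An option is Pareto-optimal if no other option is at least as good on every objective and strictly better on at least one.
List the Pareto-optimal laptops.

Opt1, Opt3, Opt5, Opt7, Opt9

Opt1: not dominated (best RAM).
Opt2: dominated by Opt1 (weight 2.3≤2.9, price 1418≤2539, RAM 59≥16).
Opt3: not dominated.
Opt4: dominated by Opt1 (weight 2.3≤2.7, price 1418≤2737, RAM 59≥22).
Opt5: not dominated.
Opt6: dominated by Opt1 (weight 2.3≤2.8, price 1418≤2609, RAM 59≥44).
Opt7: not dominated.
Opt8: dominated by Opt3 (weight 2.7≤2.9, price 683≤1188, RAM 54≥48).
Opt9: not dominated (best weight).
Opt10: dominated by Opt9 (weight 1.0≤1.1, price 650≤2591, RAM 14≥13).
Opt11: dominated by Opt5 (weight 2.1≤2.2, price 699≤1794, RAM 53≥32).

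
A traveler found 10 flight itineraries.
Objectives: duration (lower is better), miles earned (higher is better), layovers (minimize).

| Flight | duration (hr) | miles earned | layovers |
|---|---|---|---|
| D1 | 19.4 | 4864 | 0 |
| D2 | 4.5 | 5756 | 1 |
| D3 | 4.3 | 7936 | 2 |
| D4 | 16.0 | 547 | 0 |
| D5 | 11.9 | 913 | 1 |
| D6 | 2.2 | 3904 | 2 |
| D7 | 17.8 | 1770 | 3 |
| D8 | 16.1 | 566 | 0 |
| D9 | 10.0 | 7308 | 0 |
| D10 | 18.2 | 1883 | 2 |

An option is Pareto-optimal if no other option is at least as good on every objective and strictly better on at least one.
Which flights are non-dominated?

D2, D3, D6, D9

D1: dominated by D9 (duration 10.0≤19.4, miles earned 7308≥4864, layovers 0≤0).
D2: not dominated.
D3: not dominated (best miles earned).
D4: dominated by D9 (duration 10.0≤16.0, miles earned 7308≥547, layovers 0≤0).
D5: dominated by D2 (duration 4.5≤11.9, miles earned 5756≥913, layovers 1≤1).
D6: not dominated (best duration).
D7: dominated by D2 (duration 4.5≤17.8, miles earned 5756≥1770, layovers 1≤3).
D8: dominated by D9 (duration 10.0≤16.1, miles earned 7308≥566, layovers 0≤0).
D9: not dominated.
D10: dominated by D2 (duration 4.5≤18.2, miles earned 5756≥1883, layovers 1≤2).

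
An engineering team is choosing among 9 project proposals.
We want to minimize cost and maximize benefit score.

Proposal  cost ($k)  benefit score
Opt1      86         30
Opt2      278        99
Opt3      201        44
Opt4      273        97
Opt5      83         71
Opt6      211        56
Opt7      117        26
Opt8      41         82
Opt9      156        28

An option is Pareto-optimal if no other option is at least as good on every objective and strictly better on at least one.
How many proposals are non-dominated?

Opt1: dominated by Opt5 (cost 83≤86, benefit score 71≥30).
Opt2: not dominated (best benefit score).
Opt3: dominated by Opt5 (cost 83≤201, benefit score 71≥44).
Opt4: not dominated.
Opt5: dominated by Opt8 (cost 41≤83, benefit score 82≥71).
Opt6: dominated by Opt5 (cost 83≤211, benefit score 71≥56).
Opt7: dominated by Opt1 (cost 86≤117, benefit score 30≥26).
Opt8: not dominated (best cost).
Opt9: dominated by Opt1 (cost 86≤156, benefit score 30≥28).
Pareto-optimal: Opt2, Opt4, Opt8 → 3.

3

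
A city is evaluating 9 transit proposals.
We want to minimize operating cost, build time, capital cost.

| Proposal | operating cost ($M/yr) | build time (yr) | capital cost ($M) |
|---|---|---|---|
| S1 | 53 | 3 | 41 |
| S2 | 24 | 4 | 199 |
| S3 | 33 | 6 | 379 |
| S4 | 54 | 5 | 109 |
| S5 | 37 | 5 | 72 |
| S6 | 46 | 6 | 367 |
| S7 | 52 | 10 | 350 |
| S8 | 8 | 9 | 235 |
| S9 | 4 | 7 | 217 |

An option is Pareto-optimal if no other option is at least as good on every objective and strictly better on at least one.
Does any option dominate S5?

No

S1: worse on operating cost (53 vs 37).
S2: worse on capital cost (199 vs 72).
S3: worse on build time (6 vs 5).
S4: worse on operating cost (54 vs 37).
S6: worse on operating cost (46 vs 37).
S7: worse on operating cost (52 vs 37).
S8: worse on build time (9 vs 5).
S9: worse on build time (7 vs 5).
No option is at least as good as S5 on every objective and strictly better on one.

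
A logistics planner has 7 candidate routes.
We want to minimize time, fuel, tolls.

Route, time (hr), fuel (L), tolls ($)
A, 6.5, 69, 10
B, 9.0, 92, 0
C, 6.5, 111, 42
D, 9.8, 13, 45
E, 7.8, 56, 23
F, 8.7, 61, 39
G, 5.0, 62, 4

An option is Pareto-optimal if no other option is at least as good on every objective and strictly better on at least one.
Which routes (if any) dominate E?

A: worse on fuel (69 vs 56).
B: worse on time (9.0 vs 7.8).
C: worse on fuel (111 vs 56).
D: worse on time (9.8 vs 7.8).
F: worse on time (8.7 vs 7.8).
G: worse on fuel (62 vs 56).
No option dominates E.

none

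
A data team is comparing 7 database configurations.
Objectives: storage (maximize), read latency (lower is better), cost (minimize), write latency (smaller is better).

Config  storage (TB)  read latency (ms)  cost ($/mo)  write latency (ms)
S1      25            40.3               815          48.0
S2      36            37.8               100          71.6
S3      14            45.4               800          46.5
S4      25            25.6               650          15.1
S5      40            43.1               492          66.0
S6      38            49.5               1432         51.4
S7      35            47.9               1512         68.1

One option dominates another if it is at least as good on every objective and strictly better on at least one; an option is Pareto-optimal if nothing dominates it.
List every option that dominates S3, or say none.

S4

S4: storage 25≥14, read latency 25.6≤45.4, cost 650≤800, write latency 15.1≤46.5 — dominates S3.
Others (S1, S2, S5, S6, S7) are each worse than S3 on at least one objective.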